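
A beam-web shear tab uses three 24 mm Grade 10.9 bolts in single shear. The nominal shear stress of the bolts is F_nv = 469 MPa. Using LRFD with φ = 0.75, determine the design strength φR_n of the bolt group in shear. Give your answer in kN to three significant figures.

A_b = π × 24² / 4 = 452.4 mm².
R_n = F_nv · A_b · n · n_s = 469 × 452.4 × 3 × 1 / 1000 = 636.5 kN.
Design strength φR_n = 0.75 × 636.5 = 477 kN.

477 kN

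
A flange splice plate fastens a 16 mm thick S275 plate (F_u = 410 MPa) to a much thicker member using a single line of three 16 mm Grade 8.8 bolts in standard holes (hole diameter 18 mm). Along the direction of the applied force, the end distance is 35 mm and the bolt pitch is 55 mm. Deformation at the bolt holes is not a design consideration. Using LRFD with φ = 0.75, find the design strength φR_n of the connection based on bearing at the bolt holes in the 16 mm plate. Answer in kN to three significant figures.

664 kN

Per bolt r_n = 1.5 l_c t F_u ≤ 3.0 d t F_u; upper limit = 3.0 × 16 × 16 × 410 / 1000 = 314.9 kN.
Edge bolt: l_c = 35 − 18/2 = 26 mm → 1.5 × 26 × 16 × 410 / 1000 = 255.8 → r_n = 255.8 kN.
Interior bolts: l_c = 55 − 18 = 37 mm → 1.5 × 37 × 16 × 410 / 1000 = 364.1 → r_n = 314.9 kN.
R_n = 1 × 255.8 + 2 × 314.9 = 885.6 kN.
Design strength φR_n = 0.75 × 885.6 = 664 kN.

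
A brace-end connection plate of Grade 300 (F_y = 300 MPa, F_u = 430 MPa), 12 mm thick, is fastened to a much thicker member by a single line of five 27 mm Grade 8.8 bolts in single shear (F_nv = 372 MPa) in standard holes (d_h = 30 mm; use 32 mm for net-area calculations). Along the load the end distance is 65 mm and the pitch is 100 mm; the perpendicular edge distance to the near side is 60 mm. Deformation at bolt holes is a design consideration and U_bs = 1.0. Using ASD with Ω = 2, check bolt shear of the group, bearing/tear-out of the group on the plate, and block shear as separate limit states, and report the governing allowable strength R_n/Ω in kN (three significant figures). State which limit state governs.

Bolt shear: A_b = π·27²/4 = 572.6 mm²; R_n = 372 × 572.6 × 5 × 1 / 1000 = 1065 kN → 1065 / 2 = 532 kN.
Bearing: edge l_c = 50, r_n = 309.6 kN; interior l_c = 70, r_n = 334.4 kN; R_n = 309.6 + 4·334.4 = 1647 kN → 824 kN.
Block shear: A_gv = 5580, A_nv = 3852, A_nt = 528 mm²; R_n = min(0.6F_uA_nv, 0.6F_yA_gv) + U_bs·F_u·A_nt = 1221 kN → 610 kN.
Bolt shear governs: 532 kN.

532 kN (bolt shear governs)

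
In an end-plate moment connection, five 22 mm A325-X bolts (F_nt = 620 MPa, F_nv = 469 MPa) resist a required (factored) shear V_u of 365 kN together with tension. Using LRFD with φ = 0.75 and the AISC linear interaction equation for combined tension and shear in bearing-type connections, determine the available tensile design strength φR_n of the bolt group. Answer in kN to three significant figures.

A_b = π·22²/4 = 380.1 mm²; f_rv = 365 × 1000 / (5 × 380.1) = 192 MPa.
F'_nt = 1.3 F_nt − (F_nt / φF_nv) f_rv = 1.3·620 − (620/(0.75·469))·192 = 467.5 MPa, capped at F_nt → F'_nt = 467.5 MPa.
R_n = F'_nt · A_b · n = 467.5 × 380.1 × 5 / 1000 = 888.6 kN.
Design strength φR_n = 0.75 × 888.6 = 666 kN.

666 kN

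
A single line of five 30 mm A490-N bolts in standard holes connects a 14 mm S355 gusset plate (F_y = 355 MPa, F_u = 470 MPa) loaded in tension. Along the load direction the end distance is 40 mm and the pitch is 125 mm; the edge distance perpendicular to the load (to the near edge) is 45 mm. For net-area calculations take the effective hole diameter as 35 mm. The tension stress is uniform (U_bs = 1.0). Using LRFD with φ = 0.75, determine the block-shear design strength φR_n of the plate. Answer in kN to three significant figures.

Shear plane L_v = 40 + 4·125 = 540 mm; A_gv = 540 × 14 = 7560 mm².
A_nv = (540 − 4.5·35) × 14 = 5355 mm².
A_nt = (45 − 0.5·35) × 14 = 385 mm².
0.6 F_u A_nv = 1510 kN; 0.6 F_y A_gv = 1610 kN → shear rupture governs the shear term.
R_n = 1510 + 1.0 × 470 × 385 / 1000 = 1691 kN.
Design strength φR_n = 0.75 × 1691 = 1270 kN.

1270 kN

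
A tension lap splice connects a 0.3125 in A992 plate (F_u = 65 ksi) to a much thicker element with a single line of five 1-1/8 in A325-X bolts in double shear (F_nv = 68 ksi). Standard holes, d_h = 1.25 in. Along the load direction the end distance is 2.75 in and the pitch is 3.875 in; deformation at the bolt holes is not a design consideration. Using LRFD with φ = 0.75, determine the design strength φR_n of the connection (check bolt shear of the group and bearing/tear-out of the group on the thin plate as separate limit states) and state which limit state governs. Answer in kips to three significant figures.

254 kips (bearing governs)

Bolt shear: A_b = π·1.125²/4 = 0.994 in²; R_n = 68 × 0.994 × 5 × 2 = 675.9 kips → 0.75 × 675.9 = 507 kips.
Bearing (1.5 l_c t F_u ≤ 3.0 d t F_u): upper limit = 3.0·1.125·0.3125·65 = 68.55 kips.
  Edge l_c = 2.75 − 1.25/2 = 2.125 → r_n = 64.75 kips; interior l_c = 3.875 − 1.25 = 2.625 → r_n = 68.55 kips.
  R_n,bearing = 1·64.75 + 4·68.55 = 339 kips → 0.75 × 339 = 254 kips.
Bearing governs: 254 kips.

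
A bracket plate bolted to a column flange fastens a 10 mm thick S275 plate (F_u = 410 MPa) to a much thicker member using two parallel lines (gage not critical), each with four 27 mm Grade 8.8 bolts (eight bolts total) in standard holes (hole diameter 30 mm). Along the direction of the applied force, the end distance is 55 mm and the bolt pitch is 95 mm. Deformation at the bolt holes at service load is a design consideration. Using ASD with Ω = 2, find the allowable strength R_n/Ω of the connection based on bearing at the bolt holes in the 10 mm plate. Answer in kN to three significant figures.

Per bolt r_n = 1.2 l_c t F_u ≤ 2.4 d t F_u; upper limit = 2.4 × 27 × 10 × 410 / 1000 = 265.7 kN.
Edge bolt: l_c = 55 − 30/2 = 40 mm → 1.2 × 40 × 10 × 410 / 1000 = 196.8 → r_n = 196.8 kN.
Interior bolts: l_c = 95 − 30 = 65 mm → 1.2 × 65 × 10 × 410 / 1000 = 319.8 → r_n = 265.7 kN.
R_n = 2 × 196.8 + 6 × 265.7 = 1988 kN.
Allowable strength R_n/Ω = 1988 / 2 = 994 kN.

994 kN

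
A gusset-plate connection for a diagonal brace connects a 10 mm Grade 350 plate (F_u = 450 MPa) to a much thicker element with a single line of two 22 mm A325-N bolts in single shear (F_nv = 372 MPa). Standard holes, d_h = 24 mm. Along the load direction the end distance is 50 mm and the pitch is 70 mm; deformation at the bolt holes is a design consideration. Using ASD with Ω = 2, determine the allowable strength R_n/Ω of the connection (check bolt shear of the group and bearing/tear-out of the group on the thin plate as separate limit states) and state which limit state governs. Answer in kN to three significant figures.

Bolt shear: A_b = π·22²/4 = 380.1 mm²; R_n = 372 × 380.1 × 2 × 1 / 1000 = 282.8 kN → 282.8 / 2 = 141 kN.
Bearing (1.2 l_c t F_u ≤ 2.4 d t F_u): upper limit = 2.4·22·10·450 / 1000 = 237.6 kN.
  Edge l_c = 50 − 24/2 = 38 → r_n = 205.2 kN; interior l_c = 70 − 24 = 46 → r_n = 237.6 kN.
  R_n,bearing = 1·205.2 + 1·237.6 = 442.8 kN → 442.8 / 2 = 221 kN.
Bolt shear governs: 141 kN.

141 kN (bolt shear governs)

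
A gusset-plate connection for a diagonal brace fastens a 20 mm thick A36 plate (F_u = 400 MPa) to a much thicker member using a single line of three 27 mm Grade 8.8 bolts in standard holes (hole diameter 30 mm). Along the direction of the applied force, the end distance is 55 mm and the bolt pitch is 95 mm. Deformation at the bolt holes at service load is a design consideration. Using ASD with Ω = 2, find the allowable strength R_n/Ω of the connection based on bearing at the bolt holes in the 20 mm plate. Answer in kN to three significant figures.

710 kN

Per bolt r_n = 1.2 l_c t F_u ≤ 2.4 d t F_u; upper limit = 2.4 × 27 × 20 × 400 / 1000 = 518.4 kN.
Edge bolt: l_c = 55 − 30/2 = 40 mm → 1.2 × 40 × 20 × 400 / 1000 = 384 → r_n = 384 kN.
Interior bolts: l_c = 95 − 30 = 65 mm → 1.2 × 65 × 20 × 400 / 1000 = 624 → r_n = 518.4 kN.
R_n = 1 × 384 + 2 × 518.4 = 1421 kN.
Allowable strength R_n/Ω = 1421 / 2 = 710 kN.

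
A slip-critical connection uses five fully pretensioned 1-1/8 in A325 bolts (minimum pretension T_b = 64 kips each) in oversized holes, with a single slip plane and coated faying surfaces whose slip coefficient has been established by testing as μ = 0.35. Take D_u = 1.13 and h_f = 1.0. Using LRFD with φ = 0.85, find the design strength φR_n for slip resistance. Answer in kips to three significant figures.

108 kips

R_n = μ · D_u · h_f · T_b · n_s · n_b = 0.35 × 1.13 × 1.0 × 64 × 1 × 5 = 126.6 kips.
Design strength φR_n = 0.85 × 126.6 = 108 kips.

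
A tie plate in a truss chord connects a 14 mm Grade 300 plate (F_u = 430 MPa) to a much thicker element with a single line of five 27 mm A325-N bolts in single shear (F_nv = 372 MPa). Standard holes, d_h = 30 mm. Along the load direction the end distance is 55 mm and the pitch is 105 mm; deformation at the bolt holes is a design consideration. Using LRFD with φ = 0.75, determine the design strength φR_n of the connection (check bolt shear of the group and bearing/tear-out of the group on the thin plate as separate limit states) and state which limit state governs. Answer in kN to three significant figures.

Bolt shear: A_b = π·27²/4 = 572.6 mm²; R_n = 372 × 572.6 × 5 × 1 / 1000 = 1065 kN → 0.75 × 1065 = 799 kN.
Bearing (1.2 l_c t F_u ≤ 2.4 d t F_u): upper limit = 2.4·27·14·430 / 1000 = 390.1 kN.
  Edge l_c = 55 − 30/2 = 40 → r_n = 289 kN; interior l_c = 105 − 30 = 75 → r_n = 390.1 kN.
  R_n,bearing = 1·289 + 4·390.1 = 1849 kN → 0.75 × 1849 = 1390 kN.
Bolt shear governs: 799 kN.

799 kN (bolt shear governs)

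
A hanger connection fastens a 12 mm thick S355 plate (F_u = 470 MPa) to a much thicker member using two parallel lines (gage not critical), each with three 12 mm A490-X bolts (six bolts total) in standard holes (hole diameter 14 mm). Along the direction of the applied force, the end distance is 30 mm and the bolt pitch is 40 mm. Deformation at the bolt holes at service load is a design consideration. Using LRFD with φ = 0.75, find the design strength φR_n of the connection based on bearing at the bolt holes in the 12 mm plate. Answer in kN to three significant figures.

Per bolt r_n = 1.2 l_c t F_u ≤ 2.4 d t F_u; upper limit = 2.4 × 12 × 12 × 470 / 1000 = 162.4 kN.
Edge bolt: l_c = 30 − 14/2 = 23 mm → 1.2 × 23 × 12 × 470 / 1000 = 155.7 → r_n = 155.7 kN.
Interior bolts: l_c = 40 − 14 = 26 mm → 1.2 × 26 × 12 × 470 / 1000 = 176 → r_n = 162.4 kN.
R_n = 2 × 155.7 + 4 × 162.4 = 961.1 kN.
Design strength φR_n = 0.75 × 961.1 = 721 kN.

721 kN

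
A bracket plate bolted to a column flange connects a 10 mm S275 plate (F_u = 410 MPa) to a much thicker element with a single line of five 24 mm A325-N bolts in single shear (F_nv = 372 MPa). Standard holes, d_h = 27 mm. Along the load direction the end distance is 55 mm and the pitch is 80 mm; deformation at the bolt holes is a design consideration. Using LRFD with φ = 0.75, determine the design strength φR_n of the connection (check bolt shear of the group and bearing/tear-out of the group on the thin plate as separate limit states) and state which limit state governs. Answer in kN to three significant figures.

631 kN (bolt shear governs)

Bolt shear: A_b = π·24²/4 = 452.4 mm²; R_n = 372 × 452.4 × 5 × 1 / 1000 = 841.4 kN → 0.75 × 841.4 = 631 kN.
Bearing (1.2 l_c t F_u ≤ 2.4 d t F_u): upper limit = 2.4·24·10·410 / 1000 = 236.2 kN.
  Edge l_c = 55 − 27/2 = 41.5 → r_n = 204.2 kN; interior l_c = 80 − 27 = 53 → r_n = 236.2 kN.
  R_n,bearing = 1·204.2 + 4·236.2 = 1149 kN → 0.75 × 1149 = 862 kN.
Bolt shear governs: 631 kN.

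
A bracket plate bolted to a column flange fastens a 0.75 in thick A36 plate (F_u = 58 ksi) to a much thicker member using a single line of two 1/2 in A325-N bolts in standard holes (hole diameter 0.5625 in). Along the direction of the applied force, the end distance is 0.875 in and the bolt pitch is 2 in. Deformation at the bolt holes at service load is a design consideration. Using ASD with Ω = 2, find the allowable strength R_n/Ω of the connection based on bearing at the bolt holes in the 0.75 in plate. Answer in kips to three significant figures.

Per bolt r_n = 1.2 l_c t F_u ≤ 2.4 d t F_u; upper limit = 2.4 × 0.5 × 0.75 × 58 = 52.2 kips.
Edge bolt: l_c = 0.875 − 0.5625/2 = 0.5938 in → 1.2 × 0.5938 × 0.75 × 58 = 30.99 → r_n = 30.99 kips.
Interior bolts: l_c = 2 − 0.5625 = 1.438 in → 1.2 × 1.438 × 0.75 × 58 = 75.04 → r_n = 52.2 kips.
R_n = 1 × 30.99 + 1 × 52.2 = 83.19 kips.
Allowable strength R_n/Ω = 83.19 / 2 = 41.6 kips.

41.6 kips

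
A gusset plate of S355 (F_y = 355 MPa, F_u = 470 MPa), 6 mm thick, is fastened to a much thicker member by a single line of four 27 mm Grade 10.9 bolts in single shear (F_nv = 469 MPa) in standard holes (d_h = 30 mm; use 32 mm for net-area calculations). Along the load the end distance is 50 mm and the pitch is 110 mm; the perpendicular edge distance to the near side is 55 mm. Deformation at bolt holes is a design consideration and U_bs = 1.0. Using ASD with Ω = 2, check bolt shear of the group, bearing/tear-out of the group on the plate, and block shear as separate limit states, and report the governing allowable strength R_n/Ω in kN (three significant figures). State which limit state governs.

282 kN (block shear governs)

Bolt shear: A_b = π·27²/4 = 572.6 mm²; R_n = 469 × 572.6 × 4 × 1 / 1000 = 1074 kN → 1074 / 2 = 537 kN.
Bearing: edge l_c = 35, r_n = 118.4 kN; interior l_c = 80, r_n = 182.7 kN; R_n = 118.4 + 3·182.7 = 666.6 kN → 333 kN.
Block shear: A_gv = 2280, A_nv = 1608, A_nt = 234 mm²; R_n = min(0.6F_uA_nv, 0.6F_yA_gv) + U_bs·F_u·A_nt = 563.4 kN → 282 kN.
Block shear governs: 282 kN.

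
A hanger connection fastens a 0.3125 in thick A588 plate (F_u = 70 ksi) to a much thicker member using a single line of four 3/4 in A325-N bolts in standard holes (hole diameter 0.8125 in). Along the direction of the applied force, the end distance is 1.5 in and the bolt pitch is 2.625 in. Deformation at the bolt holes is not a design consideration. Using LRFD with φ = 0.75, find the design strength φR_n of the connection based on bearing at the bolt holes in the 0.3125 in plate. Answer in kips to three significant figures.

Per bolt r_n = 1.5 l_c t F_u ≤ 3.0 d t F_u; upper limit = 3.0 × 0.75 × 0.3125 × 70 = 49.22 kips.
Edge bolt: l_c = 1.5 − 0.8125/2 = 1.094 in → 1.5 × 1.094 × 0.3125 × 70 = 35.89 → r_n = 35.89 kips.
Interior bolts: l_c = 2.625 − 0.8125 = 1.812 in → 1.5 × 1.812 × 0.3125 × 70 = 59.47 → r_n = 49.22 kips.
R_n = 1 × 35.89 + 3 × 49.22 = 183.5 kips.
Design strength φR_n = 0.75 × 183.5 = 138 kips.

138 kips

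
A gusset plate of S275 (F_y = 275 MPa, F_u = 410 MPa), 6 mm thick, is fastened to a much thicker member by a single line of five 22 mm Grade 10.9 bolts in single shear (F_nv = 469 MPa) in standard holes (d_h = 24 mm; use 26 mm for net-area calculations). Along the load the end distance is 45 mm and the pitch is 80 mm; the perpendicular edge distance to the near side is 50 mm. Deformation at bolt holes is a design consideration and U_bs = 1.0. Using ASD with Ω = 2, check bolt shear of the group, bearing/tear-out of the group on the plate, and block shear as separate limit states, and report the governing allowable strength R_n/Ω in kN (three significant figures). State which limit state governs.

226 kN (block shear governs)

Bolt shear: A_b = π·22²/4 = 380.1 mm²; R_n = 469 × 380.1 × 5 × 1 / 1000 = 891.4 kN → 891.4 / 2 = 446 kN.
Bearing: edge l_c = 33, r_n = 97.42 kN; interior l_c = 56, r_n = 129.9 kN; R_n = 97.42 + 4·129.9 = 617 kN → 308 kN.
Block shear: A_gv = 2190, A_nv = 1488, A_nt = 222 mm²; R_n = min(0.6F_uA_nv, 0.6F_yA_gv) + U_bs·F_u·A_nt = 452.4 kN → 226 kN.
Block shear governs: 226 kN.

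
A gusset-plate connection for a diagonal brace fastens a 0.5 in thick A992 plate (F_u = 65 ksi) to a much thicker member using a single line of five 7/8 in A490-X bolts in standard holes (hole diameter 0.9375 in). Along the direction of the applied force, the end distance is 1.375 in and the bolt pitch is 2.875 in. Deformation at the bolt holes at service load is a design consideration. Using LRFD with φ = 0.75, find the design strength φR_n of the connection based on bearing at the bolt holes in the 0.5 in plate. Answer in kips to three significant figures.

231 kips

Per bolt r_n = 1.2 l_c t F_u ≤ 2.4 d t F_u; upper limit = 2.4 × 0.875 × 0.5 × 65 = 68.25 kips.
Edge bolt: l_c = 1.375 − 0.9375/2 = 0.9062 in → 1.2 × 0.9062 × 0.5 × 65 = 35.34 → r_n = 35.34 kips.
Interior bolts: l_c = 2.875 − 0.9375 = 1.938 in → 1.2 × 1.938 × 0.5 × 65 = 75.56 → r_n = 68.25 kips.
R_n = 1 × 35.34 + 4 × 68.25 = 308.3 kips.
Design strength φR_n = 0.75 × 308.3 = 231 kips.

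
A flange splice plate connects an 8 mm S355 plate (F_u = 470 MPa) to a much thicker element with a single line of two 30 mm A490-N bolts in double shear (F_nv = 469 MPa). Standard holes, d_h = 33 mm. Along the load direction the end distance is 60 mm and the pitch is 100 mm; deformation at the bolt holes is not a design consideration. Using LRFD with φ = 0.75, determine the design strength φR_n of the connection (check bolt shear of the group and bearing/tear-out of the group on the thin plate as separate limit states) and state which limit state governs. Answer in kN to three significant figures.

Bolt shear: A_b = π·30²/4 = 706.9 mm²; R_n = 469 × 706.9 × 2 × 2 / 1000 = 1326 kN → 0.75 × 1326 = 995 kN.
Bearing (1.5 l_c t F_u ≤ 3.0 d t F_u): upper limit = 3.0·30·8·470 / 1000 = 338.4 kN.
  Edge l_c = 60 − 33/2 = 43.5 → r_n = 245.3 kN; interior l_c = 100 − 33 = 67 → r_n = 338.4 kN.
  R_n,bearing = 1·245.3 + 1·338.4 = 583.7 kN → 0.75 × 583.7 = 438 kN.
Bearing governs: 438 kN.

438 kN (bearing governs)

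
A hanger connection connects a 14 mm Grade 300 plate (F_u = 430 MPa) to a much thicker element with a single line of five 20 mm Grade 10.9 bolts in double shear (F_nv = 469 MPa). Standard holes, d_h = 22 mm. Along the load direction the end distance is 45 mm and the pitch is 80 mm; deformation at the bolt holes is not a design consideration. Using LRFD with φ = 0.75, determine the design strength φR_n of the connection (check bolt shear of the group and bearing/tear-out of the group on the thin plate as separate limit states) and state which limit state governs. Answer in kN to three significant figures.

Bolt shear: A_b = π·20²/4 = 314.2 mm²; R_n = 469 × 314.2 × 5 × 2 / 1000 = 1473 kN → 0.75 × 1473 = 1110 kN.
Bearing (1.5 l_c t F_u ≤ 3.0 d t F_u): upper limit = 3.0·20·14·430 / 1000 = 361.2 kN.
  Edge l_c = 45 − 22/2 = 34 → r_n = 307 kN; interior l_c = 80 − 22 = 58 → r_n = 361.2 kN.
  R_n,bearing = 1·307 + 4·361.2 = 1752 kN → 0.75 × 1752 = 1310 kN.
Bolt shear governs: 1110 kN.

1110 kN (bolt shear governs)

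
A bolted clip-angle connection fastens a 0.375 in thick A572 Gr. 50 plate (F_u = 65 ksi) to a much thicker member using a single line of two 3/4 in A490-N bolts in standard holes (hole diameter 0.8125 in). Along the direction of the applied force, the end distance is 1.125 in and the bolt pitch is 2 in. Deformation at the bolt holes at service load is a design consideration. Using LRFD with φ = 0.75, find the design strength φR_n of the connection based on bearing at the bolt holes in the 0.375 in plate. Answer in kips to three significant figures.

Per bolt r_n = 1.2 l_c t F_u ≤ 2.4 d t F_u; upper limit = 2.4 × 0.75 × 0.375 × 65 = 43.87 kips.
Edge bolt: l_c = 1.125 − 0.8125/2 = 0.7188 in → 1.2 × 0.7188 × 0.375 × 65 = 21.02 → r_n = 21.02 kips.
Interior bolts: l_c = 2 − 0.8125 = 1.188 in → 1.2 × 1.188 × 0.375 × 65 = 34.73 → r_n = 34.73 kips.
R_n = 1 × 21.02 + 1 × 34.73 = 55.76 kips.
Design strength φR_n = 0.75 × 55.76 = 41.8 kips.

41.8 kips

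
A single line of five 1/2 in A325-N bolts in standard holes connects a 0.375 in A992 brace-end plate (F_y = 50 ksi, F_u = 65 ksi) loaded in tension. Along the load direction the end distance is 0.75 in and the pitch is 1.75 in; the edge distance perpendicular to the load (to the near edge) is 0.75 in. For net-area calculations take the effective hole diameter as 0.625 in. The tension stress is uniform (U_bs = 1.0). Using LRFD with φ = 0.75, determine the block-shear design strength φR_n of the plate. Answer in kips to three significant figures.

62.2 kips

Shear plane L_v = 0.75 + 4·1.75 = 7.75 in; A_gv = 7.75 × 0.375 = 2.906 in².
A_nv = (7.75 − 4.5·0.625) × 0.375 = 1.852 in².
A_nt = (0.75 − 0.5·0.625) × 0.375 = 0.1641 in².
0.6 F_u A_nv = 72.21 kips; 0.6 F_y A_gv = 87.19 kips → shear rupture governs the shear term.
R_n = 72.21 + 1.0 × 65 × 0.1641 = 82.88 kips.
Design strength φR_n = 0.75 × 82.88 = 62.2 kips.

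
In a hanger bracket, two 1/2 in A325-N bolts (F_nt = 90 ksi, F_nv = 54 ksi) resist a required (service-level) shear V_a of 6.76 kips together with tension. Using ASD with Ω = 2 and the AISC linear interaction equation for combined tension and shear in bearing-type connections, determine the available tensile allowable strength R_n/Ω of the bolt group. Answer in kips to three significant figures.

11.7 kips

A_b = π·0.5²/4 = 0.1963 in²; f_rv = 6.76 / (2 × 0.1963) = 17.21 ksi.
F'_nt = 1.3 F_nt − (Ω F_nt / F_nv) f_rv = 1.3·90 − (2·90/54)·17.21 = 59.62 ksi, capped at F_nt → F'_nt = 59.62 ksi.
R_n = F'_nt · A_b · n = 59.62 × 0.1963 × 2 = 23.41 kips.
Allowable strength R_n/Ω = 23.41 / 2 = 11.7 kips.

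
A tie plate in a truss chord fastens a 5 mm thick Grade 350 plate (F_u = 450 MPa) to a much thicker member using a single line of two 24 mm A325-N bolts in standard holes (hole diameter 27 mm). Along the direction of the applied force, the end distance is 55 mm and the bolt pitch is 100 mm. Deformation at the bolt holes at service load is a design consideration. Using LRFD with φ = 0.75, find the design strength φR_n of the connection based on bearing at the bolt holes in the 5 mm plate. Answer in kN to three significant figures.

Per bolt r_n = 1.2 l_c t F_u ≤ 2.4 d t F_u; upper limit = 2.4 × 24 × 5 × 450 / 1000 = 129.6 kN.
Edge bolt: l_c = 55 − 27/2 = 41.5 mm → 1.2 × 41.5 × 5 × 450 / 1000 = 112 → r_n = 112 kN.
Interior bolts: l_c = 100 − 27 = 73 mm → 1.2 × 73 × 5 × 450 / 1000 = 197.1 → r_n = 129.6 kN.
R_n = 1 × 112 + 1 × 129.6 = 241.6 kN.
Design strength φR_n = 0.75 × 241.6 = 181 kN.

181 kN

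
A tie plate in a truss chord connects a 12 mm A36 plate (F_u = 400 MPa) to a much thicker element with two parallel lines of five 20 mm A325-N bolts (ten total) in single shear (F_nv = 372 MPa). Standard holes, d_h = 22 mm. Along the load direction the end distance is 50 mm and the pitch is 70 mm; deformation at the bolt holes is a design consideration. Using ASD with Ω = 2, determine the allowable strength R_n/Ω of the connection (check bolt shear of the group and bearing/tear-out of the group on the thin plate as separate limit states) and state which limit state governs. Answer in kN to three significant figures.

Bolt shear: A_b = π·20²/4 = 314.2 mm²; R_n = 372 × 314.2 × 10 × 1 / 1000 = 1169 kN → 1169 / 2 = 584 kN.
Bearing (1.2 l_c t F_u ≤ 2.4 d t F_u): upper limit = 2.4·20·12·400 / 1000 = 230.4 kN.
  Edge l_c = 50 − 22/2 = 39 → r_n = 224.6 kN; interior l_c = 70 − 22 = 48 → r_n = 230.4 kN.
  R_n,bearing = 2·224.6 + 8·230.4 = 2292 kN → 2292 / 2 = 1150 kN.
Bolt shear governs: 584 kN.

584 kN (bolt shear governs)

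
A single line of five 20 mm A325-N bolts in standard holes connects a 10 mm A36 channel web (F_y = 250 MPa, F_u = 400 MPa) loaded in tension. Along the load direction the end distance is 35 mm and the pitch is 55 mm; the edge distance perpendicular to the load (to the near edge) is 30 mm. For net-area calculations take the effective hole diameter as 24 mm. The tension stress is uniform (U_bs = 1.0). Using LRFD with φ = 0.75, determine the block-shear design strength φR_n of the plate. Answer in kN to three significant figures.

319 kN

Shear plane L_v = 35 + 4·55 = 255 mm; A_gv = 255 × 10 = 2550 mm².
A_nv = (255 − 4.5·24) × 10 = 1470 mm².
A_nt = (30 − 0.5·24) × 10 = 180 mm².
0.6 F_u A_nv = 352.8 kN; 0.6 F_y A_gv = 382.5 kN → shear rupture governs the shear term.
R_n = 352.8 + 1.0 × 400 × 180 / 1000 = 424.8 kN.
Design strength φR_n = 0.75 × 424.8 = 319 kN.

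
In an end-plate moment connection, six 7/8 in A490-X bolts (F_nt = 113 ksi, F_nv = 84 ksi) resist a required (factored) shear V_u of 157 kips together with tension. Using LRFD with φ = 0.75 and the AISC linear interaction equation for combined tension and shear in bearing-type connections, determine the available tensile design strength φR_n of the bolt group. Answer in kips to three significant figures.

186 kips

A_b = π·0.875²/4 = 0.6013 in²; f_rv = 157 / (6 × 0.6013) = 43.52 ksi.
F'_nt = 1.3 F_nt − (F_nt / φF_nv) f_rv = 1.3·113 − (113/(0.75·84))·43.52 = 68.85 ksi, capped at F_nt → F'_nt = 68.85 ksi.
R_n = F'_nt · A_b · n = 68.85 × 0.6013 × 6 = 248.4 kips.
Design strength φR_n = 0.75 × 248.4 = 186 kips.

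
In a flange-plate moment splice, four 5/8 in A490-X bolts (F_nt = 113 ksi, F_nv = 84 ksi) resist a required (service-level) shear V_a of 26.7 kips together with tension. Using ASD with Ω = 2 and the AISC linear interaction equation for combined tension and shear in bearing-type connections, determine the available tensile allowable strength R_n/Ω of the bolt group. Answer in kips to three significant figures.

A_b = π·0.625²/4 = 0.3068 in²; f_rv = 26.7 / (4 × 0.3068) = 21.76 ksi.
F'_nt = 1.3 F_nt − (Ω F_nt / F_nv) f_rv = 1.3·113 − (2·113/84)·21.76 = 88.36 ksi, capped at F_nt → F'_nt = 88.36 ksi.
R_n = F'_nt · A_b · n = 88.36 × 0.3068 × 4 = 108.4 kips.
Allowable strength R_n/Ω = 108.4 / 2 = 54.2 kips.

54.2 kips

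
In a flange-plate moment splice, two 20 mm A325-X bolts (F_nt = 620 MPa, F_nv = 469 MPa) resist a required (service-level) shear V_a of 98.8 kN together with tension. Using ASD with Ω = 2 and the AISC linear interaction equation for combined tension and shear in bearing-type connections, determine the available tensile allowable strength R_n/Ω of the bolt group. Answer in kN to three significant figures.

A_b = π·20²/4 = 314.2 mm²; f_rv = 98.8 × 1000 / (2 × 314.2) = 157.2 MPa.
F'_nt = 1.3 F_nt − (Ω F_nt / F_nv) f_rv = 1.3·620 − (2·620/469)·157.2 = 390.3 MPa, capped at F_nt → F'_nt = 390.3 MPa.
R_n = F'_nt · A_b · n = 390.3 × 314.2 × 2 / 1000 = 245.2 kN.
Allowable strength R_n/Ω = 245.2 / 2 = 123 kN.

123 kN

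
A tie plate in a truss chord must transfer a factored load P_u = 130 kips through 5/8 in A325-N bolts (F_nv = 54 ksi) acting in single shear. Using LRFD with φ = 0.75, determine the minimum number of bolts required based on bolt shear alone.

11 bolts

A_b = π·0.625²/4 = 0.3068 in².
Per-bolt design strength φR_n = 0.75 × 54 × 0.3068 × 1 = 12.43 kips.
n ≥ 130 / 12.43 = 10.46 → use 11 bolts.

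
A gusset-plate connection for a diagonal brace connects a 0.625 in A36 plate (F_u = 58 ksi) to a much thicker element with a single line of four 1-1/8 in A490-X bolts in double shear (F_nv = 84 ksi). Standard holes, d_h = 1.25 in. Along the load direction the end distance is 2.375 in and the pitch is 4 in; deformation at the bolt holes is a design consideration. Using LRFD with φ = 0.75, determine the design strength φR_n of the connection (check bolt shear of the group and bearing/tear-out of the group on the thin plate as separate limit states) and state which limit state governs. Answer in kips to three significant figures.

Bolt shear: A_b = π·1.125²/4 = 0.994 in²; R_n = 84 × 0.994 × 4 × 2 = 668 kips → 0.75 × 668 = 501 kips.
Bearing (1.2 l_c t F_u ≤ 2.4 d t F_u): upper limit = 2.4·1.125·0.625·58 = 97.87 kips.
  Edge l_c = 2.375 − 1.25/2 = 1.75 → r_n = 76.12 kips; interior l_c = 4 − 1.25 = 2.75 → r_n = 97.87 kips.
  R_n,bearing = 1·76.12 + 3·97.87 = 369.7 kips → 0.75 × 369.7 = 277 kips.
Bearing governs: 277 kips.

277 kips (bearing governs)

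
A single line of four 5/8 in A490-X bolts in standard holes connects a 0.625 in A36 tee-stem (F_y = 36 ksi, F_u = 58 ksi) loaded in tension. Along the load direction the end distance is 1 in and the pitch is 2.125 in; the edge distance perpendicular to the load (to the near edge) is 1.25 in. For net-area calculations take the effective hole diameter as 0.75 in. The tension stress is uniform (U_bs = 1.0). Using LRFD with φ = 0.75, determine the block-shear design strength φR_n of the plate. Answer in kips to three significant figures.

Shear plane L_v = 1 + 3·2.125 = 7.375 in; A_gv = 7.375 × 0.625 = 4.609 in².
A_nv = (7.375 − 3.5·0.75) × 0.625 = 2.969 in².
A_nt = (1.25 − 0.5·0.75) × 0.625 = 0.5469 in².
0.6 F_u A_nv = 103.3 kips; 0.6 F_y A_gv = 99.56 kips → shear yielding governs the shear term.
R_n = 99.56 + 1.0 × 58 × 0.5469 = 131.3 kips.
Design strength φR_n = 0.75 × 131.3 = 98.5 kips.

98.5 kips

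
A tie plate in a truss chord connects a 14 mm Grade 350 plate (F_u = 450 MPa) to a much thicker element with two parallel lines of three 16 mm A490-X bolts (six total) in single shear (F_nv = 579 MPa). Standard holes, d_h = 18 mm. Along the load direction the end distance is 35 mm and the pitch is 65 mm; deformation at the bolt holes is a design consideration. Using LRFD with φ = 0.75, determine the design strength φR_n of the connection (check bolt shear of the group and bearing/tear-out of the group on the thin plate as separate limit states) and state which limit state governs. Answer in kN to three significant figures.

524 kN (bolt shear governs)

Bolt shear: A_b = π·16²/4 = 201.1 mm²; R_n = 579 × 201.1 × 6 × 1 / 1000 = 698.5 kN → 0.75 × 698.5 = 524 kN.
Bearing (1.2 l_c t F_u ≤ 2.4 d t F_u): upper limit = 2.4·16·14·450 / 1000 = 241.9 kN.
  Edge l_c = 35 − 18/2 = 26 → r_n = 196.6 kN; interior l_c = 65 − 18 = 47 → r_n = 241.9 kN.
  R_n,bearing = 2·196.6 + 4·241.9 = 1361 kN → 0.75 × 1361 = 1020 kN.
Bolt shear governs: 524 kN.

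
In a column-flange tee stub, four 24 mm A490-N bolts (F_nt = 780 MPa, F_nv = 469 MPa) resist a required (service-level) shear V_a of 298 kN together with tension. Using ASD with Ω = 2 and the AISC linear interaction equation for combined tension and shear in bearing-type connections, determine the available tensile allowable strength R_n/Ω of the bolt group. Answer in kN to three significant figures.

A_b = π·24²/4 = 452.4 mm²; f_rv = 298 × 1000 / (4 × 452.4) = 164.7 MPa.
F'_nt = 1.3 F_nt − (Ω F_nt / F_nv) f_rv = 1.3·780 − (2·780/469)·164.7 = 466.2 MPa, capped at F_nt → F'_nt = 466.2 MPa.
R_n = F'_nt · A_b · n = 466.2 × 452.4 × 4 / 1000 = 843.7 kN.
Allowable strength R_n/Ω = 843.7 / 2 = 422 kN.

422 kN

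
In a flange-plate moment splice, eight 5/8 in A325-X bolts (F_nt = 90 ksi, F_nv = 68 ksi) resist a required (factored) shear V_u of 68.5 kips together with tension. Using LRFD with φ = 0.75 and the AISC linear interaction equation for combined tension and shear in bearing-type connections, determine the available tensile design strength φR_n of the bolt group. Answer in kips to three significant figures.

125 kips

A_b = π·0.625²/4 = 0.3068 in²; f_rv = 68.5 / (8 × 0.3068) = 27.91 ksi.
F'_nt = 1.3 F_nt − (F_nt / φF_nv) f_rv = 1.3·90 − (90/(0.75·68))·27.91 = 67.75 ksi, capped at F_nt → F'_nt = 67.75 ksi.
R_n = F'_nt · A_b · n = 67.75 × 0.3068 × 8 = 166.3 kips.
Design strength φR_n = 0.75 × 166.3 = 125 kips.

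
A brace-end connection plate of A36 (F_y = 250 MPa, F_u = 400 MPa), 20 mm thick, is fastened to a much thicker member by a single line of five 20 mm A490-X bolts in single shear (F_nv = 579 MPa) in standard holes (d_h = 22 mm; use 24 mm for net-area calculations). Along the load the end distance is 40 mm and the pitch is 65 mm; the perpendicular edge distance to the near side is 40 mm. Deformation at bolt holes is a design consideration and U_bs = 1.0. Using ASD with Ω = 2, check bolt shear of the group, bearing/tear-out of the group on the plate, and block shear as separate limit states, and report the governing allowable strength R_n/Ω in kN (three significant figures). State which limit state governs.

455 kN (bolt shear governs)

Bolt shear: A_b = π·20²/4 = 314.2 mm²; R_n = 579 × 314.2 × 5 × 1 / 1000 = 909.5 kN → 909.5 / 2 = 455 kN.
Bearing: edge l_c = 29, r_n = 278.4 kN; interior l_c = 43, r_n = 384 kN; R_n = 278.4 + 4·384 = 1814 kN → 907 kN.
Block shear: A_gv = 6000, A_nv = 3840, A_nt = 560 mm²; R_n = min(0.6F_uA_nv, 0.6F_yA_gv) + U_bs·F_u·A_nt = 1124 kN → 562 kN.
Bolt shear governs: 455 kN.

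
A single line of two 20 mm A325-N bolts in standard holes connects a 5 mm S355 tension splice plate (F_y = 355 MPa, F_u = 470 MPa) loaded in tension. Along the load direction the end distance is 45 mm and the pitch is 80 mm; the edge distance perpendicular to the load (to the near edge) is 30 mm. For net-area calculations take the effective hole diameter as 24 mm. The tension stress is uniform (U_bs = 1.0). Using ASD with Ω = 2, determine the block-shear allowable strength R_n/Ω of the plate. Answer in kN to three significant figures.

Shear plane L_v = 45 + 1·80 = 125 mm; A_gv = 125 × 5 = 625 mm².
A_nv = (125 − 1.5·24) × 5 = 445 mm².
A_nt = (30 − 0.5·24) × 5 = 90 mm².
0.6 F_u A_nv = 125.5 kN; 0.6 F_y A_gv = 133.1 kN → shear rupture governs the shear term.
R_n = 125.5 + 1.0 × 470 × 90 / 1000 = 167.8 kN.
Allowable strength R_n/Ω = 167.8 / 2 = 83.9 kN.

83.9 kN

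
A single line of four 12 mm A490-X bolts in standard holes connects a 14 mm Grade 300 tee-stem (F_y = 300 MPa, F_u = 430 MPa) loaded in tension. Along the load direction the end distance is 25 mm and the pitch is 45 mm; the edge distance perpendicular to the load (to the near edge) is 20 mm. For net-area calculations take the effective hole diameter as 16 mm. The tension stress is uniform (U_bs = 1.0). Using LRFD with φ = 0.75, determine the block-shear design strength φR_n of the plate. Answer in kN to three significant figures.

336 kN

Shear plane L_v = 25 + 3·45 = 160 mm; A_gv = 160 × 14 = 2240 mm².
A_nv = (160 − 3.5·16) × 14 = 1456 mm².
A_nt = (20 − 0.5·16) × 14 = 168 mm².
0.6 F_u A_nv = 375.6 kN; 0.6 F_y A_gv = 403.2 kN → shear rupture governs the shear term.
R_n = 375.6 + 1.0 × 430 × 168 / 1000 = 447.9 kN.
Design strength φR_n = 0.75 × 447.9 = 336 kN.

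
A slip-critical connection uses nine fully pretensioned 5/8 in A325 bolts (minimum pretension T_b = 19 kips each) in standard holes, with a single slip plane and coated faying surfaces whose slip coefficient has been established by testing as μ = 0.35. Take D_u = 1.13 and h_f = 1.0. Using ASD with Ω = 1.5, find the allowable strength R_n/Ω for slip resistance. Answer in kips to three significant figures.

45.1 kips

R_n = μ · D_u · h_f · T_b · n_s · n_b = 0.35 × 1.13 × 1.0 × 19 × 1 × 9 = 67.63 kips.
Allowable strength R_n/Ω = 67.63 / 1.5 = 45.1 kips.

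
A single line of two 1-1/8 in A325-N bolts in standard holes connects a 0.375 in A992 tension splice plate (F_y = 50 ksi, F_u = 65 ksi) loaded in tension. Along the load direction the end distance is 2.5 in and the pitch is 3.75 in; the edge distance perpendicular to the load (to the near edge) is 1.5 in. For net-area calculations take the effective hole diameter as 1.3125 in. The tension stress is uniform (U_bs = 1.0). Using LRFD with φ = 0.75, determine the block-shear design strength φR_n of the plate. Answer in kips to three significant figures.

Shear plane L_v = 2.5 + 1·3.75 = 6.25 in; A_gv = 6.25 × 0.375 = 2.344 in².
A_nv = (6.25 − 1.5·1.3125) × 0.375 = 1.605 in².
A_nt = (1.5 − 0.5·1.3125) × 0.375 = 0.3164 in².
0.6 F_u A_nv = 62.61 kips; 0.6 F_y A_gv = 70.31 kips → shear rupture governs the shear term.
R_n = 62.61 + 1.0 × 65 × 0.3164 = 83.18 kips.
Design strength φR_n = 0.75 × 83.18 = 62.4 kips.

62.4 kips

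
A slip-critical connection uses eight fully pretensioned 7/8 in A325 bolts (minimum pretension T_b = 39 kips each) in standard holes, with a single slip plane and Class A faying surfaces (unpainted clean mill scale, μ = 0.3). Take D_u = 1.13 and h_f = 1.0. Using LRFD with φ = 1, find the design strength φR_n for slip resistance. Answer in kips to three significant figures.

R_n = μ · D_u · h_f · T_b · n_s · n_b = 0.3 × 1.13 × 1.0 × 39 × 1 × 8 = 105.8 kips.
Design strength φR_n = 1 × 105.8 = 106 kips.

106 kips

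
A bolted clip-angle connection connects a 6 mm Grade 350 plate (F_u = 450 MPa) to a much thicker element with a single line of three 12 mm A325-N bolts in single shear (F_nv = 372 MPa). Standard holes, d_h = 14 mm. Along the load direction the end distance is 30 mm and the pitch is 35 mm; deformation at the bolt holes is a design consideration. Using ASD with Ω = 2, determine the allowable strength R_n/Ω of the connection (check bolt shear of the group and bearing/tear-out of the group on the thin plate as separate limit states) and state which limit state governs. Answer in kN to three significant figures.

63.1 kN (bolt shear governs)

Bolt shear: A_b = π·12²/4 = 113.1 mm²; R_n = 372 × 113.1 × 3 × 1 / 1000 = 126.2 kN → 126.2 / 2 = 63.1 kN.
Bearing (1.2 l_c t F_u ≤ 2.4 d t F_u): upper limit = 2.4·12·6·450 / 1000 = 77.76 kN.
  Edge l_c = 30 − 14/2 = 23 → r_n = 74.52 kN; interior l_c = 35 − 14 = 21 → r_n = 68.04 kN.
  R_n,bearing = 1·74.52 + 2·68.04 = 210.6 kN → 210.6 / 2 = 105 kN.
Bolt shear governs: 63.1 kN.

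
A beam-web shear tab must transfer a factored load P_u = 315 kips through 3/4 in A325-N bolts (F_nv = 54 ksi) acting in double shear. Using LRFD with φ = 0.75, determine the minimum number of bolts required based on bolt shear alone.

9 bolts

A_b = π·0.75²/4 = 0.4418 in².
Per-bolt design strength φR_n = 0.75 × 54 × 0.4418 × 2 = 35.78 kips.
n ≥ 315 / 35.78 = 8.803 → use 9 bolts.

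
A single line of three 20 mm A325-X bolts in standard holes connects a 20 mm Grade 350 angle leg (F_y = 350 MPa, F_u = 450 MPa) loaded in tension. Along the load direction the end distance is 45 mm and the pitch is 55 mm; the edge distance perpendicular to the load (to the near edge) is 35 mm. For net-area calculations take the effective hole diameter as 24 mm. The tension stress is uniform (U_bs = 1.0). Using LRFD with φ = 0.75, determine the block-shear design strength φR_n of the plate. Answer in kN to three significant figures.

Shear plane L_v = 45 + 2·55 = 155 mm; A_gv = 155 × 20 = 3100 mm².
A_nv = (155 − 2.5·24) × 20 = 1900 mm².
A_nt = (35 − 0.5·24) × 20 = 460 mm².
0.6 F_u A_nv = 513 kN; 0.6 F_y A_gv = 651 kN → shear rupture governs the shear term.
R_n = 513 + 1.0 × 450 × 460 / 1000 = 720 kN.
Design strength φR_n = 0.75 × 720 = 540 kN.

540 kN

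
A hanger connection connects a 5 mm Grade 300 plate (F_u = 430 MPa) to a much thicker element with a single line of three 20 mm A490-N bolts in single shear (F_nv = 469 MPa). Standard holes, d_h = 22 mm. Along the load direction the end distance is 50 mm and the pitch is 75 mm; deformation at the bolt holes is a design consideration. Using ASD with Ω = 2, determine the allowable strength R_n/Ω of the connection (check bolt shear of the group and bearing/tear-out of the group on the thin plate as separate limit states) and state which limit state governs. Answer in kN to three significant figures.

154 kN (bearing governs)

Bolt shear: A_b = π·20²/4 = 314.2 mm²; R_n = 469 × 314.2 × 3 × 1 / 1000 = 442 kN → 442 / 2 = 221 kN.
Bearing (1.2 l_c t F_u ≤ 2.4 d t F_u): upper limit = 2.4·20·5·430 / 1000 = 103.2 kN.
  Edge l_c = 50 − 22/2 = 39 → r_n = 100.6 kN; interior l_c = 75 − 22 = 53 → r_n = 103.2 kN.
  R_n,bearing = 1·100.6 + 2·103.2 = 307 kN → 307 / 2 = 154 kN.
Bearing governs: 154 kN.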